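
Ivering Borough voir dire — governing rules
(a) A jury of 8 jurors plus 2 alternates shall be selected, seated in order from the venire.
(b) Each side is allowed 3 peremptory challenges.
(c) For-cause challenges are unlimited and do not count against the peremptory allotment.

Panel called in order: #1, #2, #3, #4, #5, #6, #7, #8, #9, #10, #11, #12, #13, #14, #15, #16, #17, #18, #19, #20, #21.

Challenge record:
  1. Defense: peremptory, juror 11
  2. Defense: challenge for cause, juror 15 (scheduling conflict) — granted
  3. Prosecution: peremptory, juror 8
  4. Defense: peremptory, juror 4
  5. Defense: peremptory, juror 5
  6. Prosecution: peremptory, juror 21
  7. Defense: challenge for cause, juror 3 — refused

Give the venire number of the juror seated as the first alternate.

Removed: #4, #5, #8, #11, #15, #21. (#3 stays — for-cause denied.)
Filling seats in venire order through position 9: #1, #2, #3, #6, #7, #9, #10, #12, #13.
So alternate 1 is #13.

13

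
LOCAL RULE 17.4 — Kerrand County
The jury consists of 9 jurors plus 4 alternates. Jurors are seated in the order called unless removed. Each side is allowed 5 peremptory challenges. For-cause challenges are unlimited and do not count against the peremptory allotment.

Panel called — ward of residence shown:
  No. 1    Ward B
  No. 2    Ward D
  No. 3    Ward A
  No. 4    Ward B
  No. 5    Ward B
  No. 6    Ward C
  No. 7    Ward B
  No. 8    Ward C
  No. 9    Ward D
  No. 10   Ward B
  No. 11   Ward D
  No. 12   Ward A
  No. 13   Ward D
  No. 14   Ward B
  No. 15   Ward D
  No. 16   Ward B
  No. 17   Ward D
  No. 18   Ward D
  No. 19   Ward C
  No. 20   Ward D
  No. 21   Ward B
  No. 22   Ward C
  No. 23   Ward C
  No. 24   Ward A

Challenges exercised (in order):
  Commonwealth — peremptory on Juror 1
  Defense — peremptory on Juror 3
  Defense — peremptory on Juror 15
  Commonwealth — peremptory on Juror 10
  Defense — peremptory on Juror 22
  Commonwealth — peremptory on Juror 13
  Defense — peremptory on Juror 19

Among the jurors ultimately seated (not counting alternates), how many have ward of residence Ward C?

Removed: #1, #3, #10, #13, #15, #19, #22.
Seated jurors 1–9: #2, #4, #5, #6, #7, #8, #9, #11, #12 (alternates #14, #16, #17, #18 not counted).
Of those, in Ward C: #6, #8 → 2.

2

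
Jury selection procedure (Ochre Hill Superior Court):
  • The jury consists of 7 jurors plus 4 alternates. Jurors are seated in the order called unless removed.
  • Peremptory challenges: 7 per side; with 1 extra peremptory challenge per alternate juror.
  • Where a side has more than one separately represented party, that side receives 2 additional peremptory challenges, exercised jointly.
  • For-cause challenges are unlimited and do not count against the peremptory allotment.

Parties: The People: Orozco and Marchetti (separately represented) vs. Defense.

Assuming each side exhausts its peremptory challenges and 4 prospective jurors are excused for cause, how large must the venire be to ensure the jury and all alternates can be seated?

39

Seats to fill: 7 + 4 alternates = 11.
Peremptories — The People: 7 + 1×4 + 2 = 13; Defense: 7 + 1×4 = 11; total 24.
For-cause removals: 4.
Minimum venire: 11 + 24 + 4 = 39.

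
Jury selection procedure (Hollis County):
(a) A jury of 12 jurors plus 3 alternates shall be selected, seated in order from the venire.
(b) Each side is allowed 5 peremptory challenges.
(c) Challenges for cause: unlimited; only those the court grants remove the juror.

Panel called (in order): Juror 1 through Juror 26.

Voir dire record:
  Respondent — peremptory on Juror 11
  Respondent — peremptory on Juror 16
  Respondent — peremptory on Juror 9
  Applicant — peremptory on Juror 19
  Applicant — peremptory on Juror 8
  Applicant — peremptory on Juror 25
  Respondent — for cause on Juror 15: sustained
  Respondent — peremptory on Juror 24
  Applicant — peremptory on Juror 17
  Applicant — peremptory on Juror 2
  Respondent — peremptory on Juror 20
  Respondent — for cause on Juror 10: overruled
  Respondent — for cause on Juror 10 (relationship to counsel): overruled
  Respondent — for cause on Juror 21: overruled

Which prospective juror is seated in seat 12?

21

Removed: #2, #8, #9, #11, #15, #16, #17, #19, #20, #24, #25. (#10, #21 stay — for-cause denied.)
Filling seats in venire order through position 12: #1, #3, #4, #5, #6, #7, #10, #12, #13, #14, #18, #21.
So seat 12 is #21.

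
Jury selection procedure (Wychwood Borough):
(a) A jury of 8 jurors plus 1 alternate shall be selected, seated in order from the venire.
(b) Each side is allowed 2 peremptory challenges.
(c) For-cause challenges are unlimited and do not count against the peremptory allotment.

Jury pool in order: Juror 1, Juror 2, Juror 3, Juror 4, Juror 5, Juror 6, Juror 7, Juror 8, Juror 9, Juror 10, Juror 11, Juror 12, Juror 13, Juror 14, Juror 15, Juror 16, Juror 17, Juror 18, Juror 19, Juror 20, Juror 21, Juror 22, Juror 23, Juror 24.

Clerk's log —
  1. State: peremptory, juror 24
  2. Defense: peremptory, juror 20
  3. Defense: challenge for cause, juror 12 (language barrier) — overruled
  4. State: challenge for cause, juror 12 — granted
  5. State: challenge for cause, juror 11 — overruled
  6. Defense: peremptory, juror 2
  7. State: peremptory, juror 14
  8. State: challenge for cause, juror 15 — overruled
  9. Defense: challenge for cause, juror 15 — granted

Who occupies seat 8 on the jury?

Removed: #2, #12, #14, #15, #20, #24. (#11 stays — for-cause denied.)
Filling seats in venire order through position 8: #1, #3, #4, #5, #6, #7, #8, #9.
So seat 8 is #9.

9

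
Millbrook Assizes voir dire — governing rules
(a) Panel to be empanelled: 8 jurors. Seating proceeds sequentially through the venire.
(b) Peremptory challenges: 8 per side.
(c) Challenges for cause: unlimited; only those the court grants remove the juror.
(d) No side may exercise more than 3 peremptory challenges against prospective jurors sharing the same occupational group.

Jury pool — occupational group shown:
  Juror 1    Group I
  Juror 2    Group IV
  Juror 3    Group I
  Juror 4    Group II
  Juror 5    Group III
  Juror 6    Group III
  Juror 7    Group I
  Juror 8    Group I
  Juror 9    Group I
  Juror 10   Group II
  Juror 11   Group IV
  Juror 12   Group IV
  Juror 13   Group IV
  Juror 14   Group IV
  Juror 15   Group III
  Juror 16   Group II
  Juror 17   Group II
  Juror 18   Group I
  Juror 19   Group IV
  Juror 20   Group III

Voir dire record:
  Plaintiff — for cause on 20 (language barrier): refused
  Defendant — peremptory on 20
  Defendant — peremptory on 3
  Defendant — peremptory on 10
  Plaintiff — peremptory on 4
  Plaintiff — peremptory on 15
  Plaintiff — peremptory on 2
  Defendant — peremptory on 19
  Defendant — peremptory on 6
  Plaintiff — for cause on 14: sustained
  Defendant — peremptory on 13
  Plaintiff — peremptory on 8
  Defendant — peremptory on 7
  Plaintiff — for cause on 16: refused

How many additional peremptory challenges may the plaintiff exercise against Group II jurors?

2

Plaintiff peremptories so far: #4, #15, #2, #8 — 4 of 8 used, 4 left overall.
Against Group II: #4 — 1 used; per-group cap 3 leaves 2.
Binding limit: min(4, 2) = 2.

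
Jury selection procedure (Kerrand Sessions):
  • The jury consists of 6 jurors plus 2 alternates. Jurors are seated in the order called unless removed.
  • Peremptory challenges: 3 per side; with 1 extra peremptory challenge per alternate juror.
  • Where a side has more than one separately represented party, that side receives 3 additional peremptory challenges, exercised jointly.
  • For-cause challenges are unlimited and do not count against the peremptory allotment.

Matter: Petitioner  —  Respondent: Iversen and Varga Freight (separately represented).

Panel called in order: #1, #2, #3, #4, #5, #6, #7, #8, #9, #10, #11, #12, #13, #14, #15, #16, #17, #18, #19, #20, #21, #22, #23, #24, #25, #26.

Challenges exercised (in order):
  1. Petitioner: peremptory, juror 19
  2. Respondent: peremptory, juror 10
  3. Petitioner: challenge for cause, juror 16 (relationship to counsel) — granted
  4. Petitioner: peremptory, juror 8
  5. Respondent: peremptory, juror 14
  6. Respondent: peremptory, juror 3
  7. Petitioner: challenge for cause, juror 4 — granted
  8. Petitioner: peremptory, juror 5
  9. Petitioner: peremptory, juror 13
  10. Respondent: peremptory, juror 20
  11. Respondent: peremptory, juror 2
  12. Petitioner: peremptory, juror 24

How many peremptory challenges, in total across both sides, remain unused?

Petitioner allotment: 3 base + 1 × 2 alternates = 5. Respondent allotment: 3 base + 1 × 2 alternates + 3 multi-party = 8.
Petitioner peremptories used: #19, #8, #5, #13, #24 — 5 (for-cause on #16, #4 don't count).
Respondent peremptories used: #10, #14, #3, #20, #2 — 5.
Remaining: (5 − 5) + (8 − 5) = 3.

3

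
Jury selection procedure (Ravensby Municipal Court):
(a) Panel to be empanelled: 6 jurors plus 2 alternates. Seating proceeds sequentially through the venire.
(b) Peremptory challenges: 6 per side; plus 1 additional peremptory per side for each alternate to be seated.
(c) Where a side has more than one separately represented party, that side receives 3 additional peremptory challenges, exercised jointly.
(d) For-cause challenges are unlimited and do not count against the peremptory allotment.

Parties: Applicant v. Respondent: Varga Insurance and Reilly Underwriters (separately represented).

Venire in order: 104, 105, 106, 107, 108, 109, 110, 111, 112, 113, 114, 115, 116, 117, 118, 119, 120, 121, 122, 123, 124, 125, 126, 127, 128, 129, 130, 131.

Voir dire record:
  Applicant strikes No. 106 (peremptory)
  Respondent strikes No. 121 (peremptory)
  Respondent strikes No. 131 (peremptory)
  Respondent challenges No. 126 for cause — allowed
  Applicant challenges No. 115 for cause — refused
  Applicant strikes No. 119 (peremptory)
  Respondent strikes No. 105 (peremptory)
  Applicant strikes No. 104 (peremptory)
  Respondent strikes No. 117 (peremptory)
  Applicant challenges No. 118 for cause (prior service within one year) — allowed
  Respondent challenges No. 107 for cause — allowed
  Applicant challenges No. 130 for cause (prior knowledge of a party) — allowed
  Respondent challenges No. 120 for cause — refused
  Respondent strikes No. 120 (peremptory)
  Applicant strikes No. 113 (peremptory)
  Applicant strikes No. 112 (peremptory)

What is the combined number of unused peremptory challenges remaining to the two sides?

Applicant allotment: 6 base + 1 × 2 alternates = 8. Respondent allotment: 6 base + 1 × 2 alternates + 3 multi-party = 11.
Applicant peremptories used: #106, #119, #104, #113, #112 — 5 (for-cause on #115, #118, #130 don't count).
Respondent peremptories used: #121, #131, #105, #117, #120 — 5 (for-cause on #126, #107, #120 don't count).
Remaining: (8 − 5) + (11 − 5) = 9.

9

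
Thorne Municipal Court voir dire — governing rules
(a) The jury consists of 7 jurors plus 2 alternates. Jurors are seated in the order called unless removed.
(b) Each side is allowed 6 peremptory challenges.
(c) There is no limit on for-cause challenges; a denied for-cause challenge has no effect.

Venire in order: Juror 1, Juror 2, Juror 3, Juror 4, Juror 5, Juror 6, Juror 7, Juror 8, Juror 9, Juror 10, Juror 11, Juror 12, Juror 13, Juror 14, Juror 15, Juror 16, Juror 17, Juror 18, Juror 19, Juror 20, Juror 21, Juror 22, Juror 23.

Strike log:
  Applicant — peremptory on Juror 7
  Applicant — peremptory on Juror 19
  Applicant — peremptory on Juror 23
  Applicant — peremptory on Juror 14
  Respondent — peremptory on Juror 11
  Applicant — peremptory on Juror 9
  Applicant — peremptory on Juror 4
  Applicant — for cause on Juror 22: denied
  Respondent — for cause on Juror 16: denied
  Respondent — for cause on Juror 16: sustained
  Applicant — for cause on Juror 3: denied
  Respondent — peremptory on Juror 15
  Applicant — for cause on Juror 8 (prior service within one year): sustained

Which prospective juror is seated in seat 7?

12

Removed: #4, #7, #8, #9, #11, #14, #15, #16, #19, #23. (#3, #22 stay — for-cause denied.)
Seating in order: seats 1–7 → #1, #2, #3, #5, #6, #10, #12; alternates → #13, #17.
So seat 7 is #12.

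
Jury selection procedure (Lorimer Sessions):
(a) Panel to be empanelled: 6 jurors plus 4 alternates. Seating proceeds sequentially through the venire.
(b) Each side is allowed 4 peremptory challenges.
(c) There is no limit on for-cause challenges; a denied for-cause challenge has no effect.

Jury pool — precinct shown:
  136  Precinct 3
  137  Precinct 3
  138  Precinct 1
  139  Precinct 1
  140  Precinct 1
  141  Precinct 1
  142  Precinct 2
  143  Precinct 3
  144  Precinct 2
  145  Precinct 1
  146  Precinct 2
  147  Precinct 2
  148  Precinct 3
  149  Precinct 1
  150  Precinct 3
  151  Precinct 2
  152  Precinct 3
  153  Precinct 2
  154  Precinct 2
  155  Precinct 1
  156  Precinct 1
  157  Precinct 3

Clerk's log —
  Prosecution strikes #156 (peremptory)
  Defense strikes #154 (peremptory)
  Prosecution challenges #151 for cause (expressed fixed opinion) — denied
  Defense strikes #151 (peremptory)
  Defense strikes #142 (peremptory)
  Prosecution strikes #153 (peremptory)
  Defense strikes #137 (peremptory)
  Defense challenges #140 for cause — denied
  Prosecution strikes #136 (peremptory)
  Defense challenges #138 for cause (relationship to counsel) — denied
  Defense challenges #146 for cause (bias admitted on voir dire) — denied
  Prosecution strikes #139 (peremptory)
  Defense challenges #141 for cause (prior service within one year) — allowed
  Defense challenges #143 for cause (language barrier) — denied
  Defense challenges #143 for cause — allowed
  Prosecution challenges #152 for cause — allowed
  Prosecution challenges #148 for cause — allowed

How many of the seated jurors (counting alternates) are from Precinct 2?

Removed: #136, #137, #139, #141, #142, #143, #148, #151, #152, #153, #154, #156.
Seated (10 incl. alternates): #138, #140, #144, #145, #146, #147, #149, #150, #155, #157.
Of those, in Precinct 2: #144, #146, #147 → 3.

3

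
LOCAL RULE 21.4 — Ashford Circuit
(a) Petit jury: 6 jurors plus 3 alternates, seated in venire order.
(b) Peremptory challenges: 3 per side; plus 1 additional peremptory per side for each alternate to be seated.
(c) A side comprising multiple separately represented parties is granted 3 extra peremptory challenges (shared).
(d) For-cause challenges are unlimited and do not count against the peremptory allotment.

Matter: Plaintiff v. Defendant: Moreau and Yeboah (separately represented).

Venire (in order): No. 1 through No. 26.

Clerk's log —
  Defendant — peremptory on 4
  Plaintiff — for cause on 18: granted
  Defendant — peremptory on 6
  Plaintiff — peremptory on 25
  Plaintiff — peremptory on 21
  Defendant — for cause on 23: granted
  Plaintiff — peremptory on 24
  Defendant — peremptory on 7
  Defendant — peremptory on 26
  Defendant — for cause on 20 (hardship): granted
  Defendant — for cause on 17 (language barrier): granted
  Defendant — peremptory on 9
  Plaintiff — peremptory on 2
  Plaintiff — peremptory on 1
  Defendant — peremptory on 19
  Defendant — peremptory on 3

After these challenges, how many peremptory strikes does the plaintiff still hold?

Plaintiff allotment: 3 base + 1 × 3 alternates = 6.
Plaintiff peremptories used: #25, #21, #24, #2, #1 — 5 (the for-cause on #18 doesn't count).
Remaining: 6 − 5 = 1.

1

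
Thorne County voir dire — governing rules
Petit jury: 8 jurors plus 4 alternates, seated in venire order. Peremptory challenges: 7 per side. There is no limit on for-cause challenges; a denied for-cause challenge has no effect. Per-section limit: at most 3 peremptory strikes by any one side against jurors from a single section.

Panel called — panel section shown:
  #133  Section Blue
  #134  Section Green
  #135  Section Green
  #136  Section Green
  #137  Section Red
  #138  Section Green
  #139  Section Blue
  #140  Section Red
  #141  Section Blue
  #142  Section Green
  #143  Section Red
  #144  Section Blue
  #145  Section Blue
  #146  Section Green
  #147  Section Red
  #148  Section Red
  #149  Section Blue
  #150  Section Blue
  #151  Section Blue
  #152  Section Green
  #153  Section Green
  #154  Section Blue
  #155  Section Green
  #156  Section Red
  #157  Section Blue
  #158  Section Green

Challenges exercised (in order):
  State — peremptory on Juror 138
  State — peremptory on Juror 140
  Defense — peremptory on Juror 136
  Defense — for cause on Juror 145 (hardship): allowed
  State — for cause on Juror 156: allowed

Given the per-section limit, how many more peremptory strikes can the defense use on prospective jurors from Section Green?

2

Defense peremptories so far: #136 — 1 of 7 used, 6 left overall.
Against Section Green: #136 — 1 used; per-section cap 3 leaves 2.
Binding limit: min(6, 2) = 2.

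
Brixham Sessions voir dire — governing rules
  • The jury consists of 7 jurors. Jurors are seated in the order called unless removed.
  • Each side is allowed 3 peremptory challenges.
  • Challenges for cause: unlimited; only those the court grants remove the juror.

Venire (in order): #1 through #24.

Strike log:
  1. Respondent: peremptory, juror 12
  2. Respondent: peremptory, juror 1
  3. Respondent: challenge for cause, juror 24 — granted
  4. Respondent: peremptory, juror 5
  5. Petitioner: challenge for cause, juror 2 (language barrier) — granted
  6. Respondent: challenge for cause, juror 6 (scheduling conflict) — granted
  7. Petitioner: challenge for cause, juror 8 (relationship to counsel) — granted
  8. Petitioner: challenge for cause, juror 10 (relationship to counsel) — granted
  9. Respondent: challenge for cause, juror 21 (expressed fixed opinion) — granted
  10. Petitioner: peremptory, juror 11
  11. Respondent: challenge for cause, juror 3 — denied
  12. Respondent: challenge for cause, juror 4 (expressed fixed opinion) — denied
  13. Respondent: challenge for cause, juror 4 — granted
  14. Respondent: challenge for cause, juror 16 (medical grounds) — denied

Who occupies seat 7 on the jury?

Removed: #1, #2, #4, #5, #6, #8, #10, #11, #12, #21, #24. (#3, #16 stay — for-cause denied.)
Seating in order: seats 1–7 → #3, #7, #9, #13, #14, #15, #16.
So seat 7 is #16.

16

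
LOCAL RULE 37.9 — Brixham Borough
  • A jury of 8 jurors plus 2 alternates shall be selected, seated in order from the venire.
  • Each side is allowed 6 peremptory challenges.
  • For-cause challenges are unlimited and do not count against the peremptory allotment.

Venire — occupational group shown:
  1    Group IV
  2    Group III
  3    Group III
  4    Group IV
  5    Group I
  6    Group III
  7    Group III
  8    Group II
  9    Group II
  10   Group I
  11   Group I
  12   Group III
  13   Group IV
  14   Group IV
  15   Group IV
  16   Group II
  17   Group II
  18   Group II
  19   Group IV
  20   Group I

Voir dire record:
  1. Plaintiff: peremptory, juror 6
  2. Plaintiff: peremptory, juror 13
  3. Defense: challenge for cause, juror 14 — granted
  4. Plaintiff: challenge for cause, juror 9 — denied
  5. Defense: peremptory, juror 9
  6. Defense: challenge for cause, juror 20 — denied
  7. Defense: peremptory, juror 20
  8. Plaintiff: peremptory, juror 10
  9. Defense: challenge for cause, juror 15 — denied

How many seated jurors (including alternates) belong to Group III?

Removed: #6, #9, #10, #13, #14, #20.
Seated (10 incl. alternates): #1, #2, #3, #4, #5, #7, #8, #11, #12, #15.
Of those, in Group III: #2, #3, #7, #12 → 4.

4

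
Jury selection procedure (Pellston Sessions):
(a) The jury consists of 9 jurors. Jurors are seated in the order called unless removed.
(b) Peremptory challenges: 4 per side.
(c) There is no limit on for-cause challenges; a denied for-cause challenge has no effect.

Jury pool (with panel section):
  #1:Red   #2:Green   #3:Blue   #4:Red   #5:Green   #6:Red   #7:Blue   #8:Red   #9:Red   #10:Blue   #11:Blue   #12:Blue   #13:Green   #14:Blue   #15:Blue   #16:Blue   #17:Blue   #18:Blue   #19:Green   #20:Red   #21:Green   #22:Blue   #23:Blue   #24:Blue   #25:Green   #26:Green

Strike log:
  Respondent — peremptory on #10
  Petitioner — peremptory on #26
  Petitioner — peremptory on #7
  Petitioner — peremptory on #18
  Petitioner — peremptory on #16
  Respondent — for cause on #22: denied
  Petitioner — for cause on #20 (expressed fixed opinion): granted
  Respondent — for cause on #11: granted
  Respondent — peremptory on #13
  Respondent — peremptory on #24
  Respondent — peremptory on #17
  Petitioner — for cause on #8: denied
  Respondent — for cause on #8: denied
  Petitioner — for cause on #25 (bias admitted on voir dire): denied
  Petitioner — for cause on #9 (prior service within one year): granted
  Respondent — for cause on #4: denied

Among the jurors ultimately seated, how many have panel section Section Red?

Removed: #7, #9, #10, #11, #13, #16, #17, #18, #20, #24, #26.
Seated jurors 1–9: #1, #2, #3, #4, #5, #6, #8, #12, #14.
Of those, in Section Red: #1, #4, #6, #8 → 4.

4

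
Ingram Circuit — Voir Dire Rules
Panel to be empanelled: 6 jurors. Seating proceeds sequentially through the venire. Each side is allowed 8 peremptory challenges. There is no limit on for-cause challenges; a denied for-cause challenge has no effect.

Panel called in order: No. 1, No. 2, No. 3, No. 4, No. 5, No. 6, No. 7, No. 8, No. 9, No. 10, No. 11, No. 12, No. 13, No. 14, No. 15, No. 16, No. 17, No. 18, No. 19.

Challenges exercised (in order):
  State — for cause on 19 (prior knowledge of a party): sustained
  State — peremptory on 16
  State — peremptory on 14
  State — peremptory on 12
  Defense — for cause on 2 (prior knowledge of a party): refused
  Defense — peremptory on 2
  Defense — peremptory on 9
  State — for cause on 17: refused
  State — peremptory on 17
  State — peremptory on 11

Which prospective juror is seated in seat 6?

7

Removed: #2, #9, #11, #12, #14, #16, #17, #19.
Seating in order: seats 1–6 → #1, #3, #4, #5, #6, #7.
So seat 6 is #7.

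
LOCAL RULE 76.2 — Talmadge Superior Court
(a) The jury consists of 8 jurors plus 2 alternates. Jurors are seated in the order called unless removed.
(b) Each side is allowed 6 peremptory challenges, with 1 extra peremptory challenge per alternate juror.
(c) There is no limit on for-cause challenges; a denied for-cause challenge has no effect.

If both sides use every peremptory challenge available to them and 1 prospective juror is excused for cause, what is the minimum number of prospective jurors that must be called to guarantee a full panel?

Seats to fill: 8 + 2 alternates = 10.
Peremptories: 6 + 1×2 = 8 per side × 2 sides = 16.
For-cause removals: 1.
Minimum venire: 10 + 16 + 1 = 27.

27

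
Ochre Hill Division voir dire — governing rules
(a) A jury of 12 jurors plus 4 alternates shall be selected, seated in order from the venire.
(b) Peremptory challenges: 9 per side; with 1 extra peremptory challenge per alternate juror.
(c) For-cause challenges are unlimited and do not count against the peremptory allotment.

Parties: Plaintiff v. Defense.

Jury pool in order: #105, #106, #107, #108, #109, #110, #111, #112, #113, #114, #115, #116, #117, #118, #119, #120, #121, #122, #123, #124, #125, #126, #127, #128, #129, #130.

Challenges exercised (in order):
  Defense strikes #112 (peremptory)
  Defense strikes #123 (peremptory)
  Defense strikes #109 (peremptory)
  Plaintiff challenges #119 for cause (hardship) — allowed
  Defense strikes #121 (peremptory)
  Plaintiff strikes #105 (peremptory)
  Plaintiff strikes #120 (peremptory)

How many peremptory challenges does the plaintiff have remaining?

Plaintiff allotment: 9 base + 1 × 4 alternates = 13.
Plaintiff peremptories used: #105, #120 — 2 (the for-cause on #119 doesn't count).
Remaining: 13 − 2 = 11.

11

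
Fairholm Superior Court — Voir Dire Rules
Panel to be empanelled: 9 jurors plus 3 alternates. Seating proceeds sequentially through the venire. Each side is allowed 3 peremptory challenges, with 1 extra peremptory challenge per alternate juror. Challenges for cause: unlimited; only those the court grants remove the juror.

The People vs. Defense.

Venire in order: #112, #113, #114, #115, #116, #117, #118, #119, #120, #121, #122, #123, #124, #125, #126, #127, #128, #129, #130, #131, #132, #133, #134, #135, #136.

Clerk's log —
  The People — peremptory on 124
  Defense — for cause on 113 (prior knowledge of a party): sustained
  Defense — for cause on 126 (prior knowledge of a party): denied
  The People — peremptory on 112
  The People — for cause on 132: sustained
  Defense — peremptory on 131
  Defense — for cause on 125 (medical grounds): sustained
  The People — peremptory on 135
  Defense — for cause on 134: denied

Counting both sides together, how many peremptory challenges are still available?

The People allotment: 3 base + 1 × 3 alternates = 6. Defense allotment: 3 base + 1 × 3 alternates = 6.
The People peremptories used: #124, #112, #135 — 3 (the for-cause on #132 doesn't count).
Defense peremptories used: #131 — 1 (for-cause on #113, #126, #125, #134 don't count).
Remaining: (6 − 3) + (6 − 1) = 8.

8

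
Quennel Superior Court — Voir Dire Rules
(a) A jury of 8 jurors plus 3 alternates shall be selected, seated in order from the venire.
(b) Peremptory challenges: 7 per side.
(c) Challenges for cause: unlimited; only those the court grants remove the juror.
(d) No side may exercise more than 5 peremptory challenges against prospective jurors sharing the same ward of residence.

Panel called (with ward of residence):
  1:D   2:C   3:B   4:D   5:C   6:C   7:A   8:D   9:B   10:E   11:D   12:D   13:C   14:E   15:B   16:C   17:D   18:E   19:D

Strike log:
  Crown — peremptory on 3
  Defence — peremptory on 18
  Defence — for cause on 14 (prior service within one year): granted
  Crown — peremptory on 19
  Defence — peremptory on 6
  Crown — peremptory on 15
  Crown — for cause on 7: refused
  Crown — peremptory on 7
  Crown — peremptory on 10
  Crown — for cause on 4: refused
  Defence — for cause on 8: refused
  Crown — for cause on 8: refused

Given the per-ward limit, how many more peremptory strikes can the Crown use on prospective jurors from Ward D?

Crown peremptories so far: #3, #19, #15, #7, #10 — 5 of 7 used, 2 left overall.
Against Ward D: #19 — 1 used; per-ward cap 5 leaves 4.
Binding limit: min(2, 4) = 2.

2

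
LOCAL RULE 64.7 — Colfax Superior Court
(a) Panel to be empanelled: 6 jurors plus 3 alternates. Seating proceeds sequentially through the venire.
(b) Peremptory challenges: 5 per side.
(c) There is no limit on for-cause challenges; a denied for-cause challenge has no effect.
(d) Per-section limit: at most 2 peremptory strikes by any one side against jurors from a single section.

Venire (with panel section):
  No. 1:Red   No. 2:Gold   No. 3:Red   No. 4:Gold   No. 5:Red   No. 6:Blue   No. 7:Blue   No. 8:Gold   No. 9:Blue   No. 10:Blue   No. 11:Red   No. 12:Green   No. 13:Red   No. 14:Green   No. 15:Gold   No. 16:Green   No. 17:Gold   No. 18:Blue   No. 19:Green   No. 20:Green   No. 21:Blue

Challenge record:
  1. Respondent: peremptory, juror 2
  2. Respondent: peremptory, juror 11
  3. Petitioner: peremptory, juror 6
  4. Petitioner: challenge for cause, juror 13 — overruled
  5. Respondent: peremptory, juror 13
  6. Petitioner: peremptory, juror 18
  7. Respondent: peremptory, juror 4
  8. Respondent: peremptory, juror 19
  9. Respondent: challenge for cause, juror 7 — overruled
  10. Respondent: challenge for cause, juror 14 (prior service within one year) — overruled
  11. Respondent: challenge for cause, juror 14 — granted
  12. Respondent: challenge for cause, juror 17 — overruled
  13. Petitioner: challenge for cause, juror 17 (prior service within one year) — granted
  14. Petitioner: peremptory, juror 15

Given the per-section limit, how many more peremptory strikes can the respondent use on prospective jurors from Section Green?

0

Respondent peremptories so far: #2, #11, #13, #4, #19 — 5 of 5 used, 0 left overall.
Against Section Green: #19 — 1 used; per-section cap 2 leaves 1.
Binding limit: min(0, 1) = 0.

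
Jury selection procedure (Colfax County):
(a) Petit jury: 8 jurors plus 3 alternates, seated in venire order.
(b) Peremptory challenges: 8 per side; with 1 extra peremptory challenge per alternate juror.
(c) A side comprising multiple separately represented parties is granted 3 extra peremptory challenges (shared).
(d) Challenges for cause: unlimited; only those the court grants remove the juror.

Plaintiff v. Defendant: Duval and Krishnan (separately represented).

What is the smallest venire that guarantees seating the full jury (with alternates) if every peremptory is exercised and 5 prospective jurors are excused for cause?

Seats to fill: 8 + 3 alternates = 11.
Peremptories — Plaintiff: 8 + 1×3 = 11; Defendant: 8 + 1×3 + 3 = 14; total 25.
For-cause removals: 5.
Minimum venire: 11 + 25 + 5 = 41.

41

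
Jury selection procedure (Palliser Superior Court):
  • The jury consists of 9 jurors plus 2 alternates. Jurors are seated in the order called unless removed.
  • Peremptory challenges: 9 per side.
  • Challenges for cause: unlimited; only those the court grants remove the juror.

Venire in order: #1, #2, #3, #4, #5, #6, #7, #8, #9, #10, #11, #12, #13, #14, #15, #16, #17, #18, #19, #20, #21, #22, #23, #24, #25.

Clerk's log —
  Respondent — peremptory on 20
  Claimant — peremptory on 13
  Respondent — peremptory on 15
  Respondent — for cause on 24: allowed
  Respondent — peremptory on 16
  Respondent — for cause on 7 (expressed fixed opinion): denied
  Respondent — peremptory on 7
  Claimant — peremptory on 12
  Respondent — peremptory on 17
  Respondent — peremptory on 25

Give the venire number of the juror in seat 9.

Removed: #7, #12, #13, #15, #16, #17, #20, #24, #25.
Seating in order: seats 1–9 → #1, #2, #3, #4, #5, #6, #8, #9, #10; alternates → #11, #14.
So seat 9 is #10.

10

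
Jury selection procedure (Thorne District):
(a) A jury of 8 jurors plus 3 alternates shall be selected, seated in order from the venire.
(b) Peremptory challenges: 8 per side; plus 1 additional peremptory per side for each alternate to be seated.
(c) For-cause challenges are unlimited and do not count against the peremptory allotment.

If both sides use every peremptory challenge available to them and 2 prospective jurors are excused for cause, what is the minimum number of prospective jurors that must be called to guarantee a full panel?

35

Seats to fill: 8 + 3 alternates = 11.
Peremptories: 8 + 1×3 = 11 per side × 2 sides = 22.
For-cause removals: 2.
Minimum venire: 11 + 22 + 2 = 35.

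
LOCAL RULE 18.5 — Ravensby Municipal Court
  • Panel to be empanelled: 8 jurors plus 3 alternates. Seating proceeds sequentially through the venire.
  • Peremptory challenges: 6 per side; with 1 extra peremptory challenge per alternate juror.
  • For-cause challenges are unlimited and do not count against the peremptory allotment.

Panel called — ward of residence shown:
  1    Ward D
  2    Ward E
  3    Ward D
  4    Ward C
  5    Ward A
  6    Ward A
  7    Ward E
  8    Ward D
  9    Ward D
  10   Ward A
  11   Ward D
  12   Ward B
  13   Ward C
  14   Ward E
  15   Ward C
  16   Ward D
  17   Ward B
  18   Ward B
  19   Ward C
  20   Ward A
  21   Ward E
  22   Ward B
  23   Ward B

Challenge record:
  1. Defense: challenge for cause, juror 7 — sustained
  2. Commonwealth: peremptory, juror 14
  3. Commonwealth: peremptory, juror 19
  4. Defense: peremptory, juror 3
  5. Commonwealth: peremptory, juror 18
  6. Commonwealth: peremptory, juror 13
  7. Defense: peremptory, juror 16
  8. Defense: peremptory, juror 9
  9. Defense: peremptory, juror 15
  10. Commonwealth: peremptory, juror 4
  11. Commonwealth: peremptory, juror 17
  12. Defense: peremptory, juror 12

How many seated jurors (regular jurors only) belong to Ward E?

1

Removed: #3, #4, #7, #9, #12, #13, #14, #15, #16, #17, #18, #19.
Seated jurors 1–8: #1, #2, #5, #6, #8, #10, #11, #20 (alternates #21, #22, #23 not counted).
Of those, in Ward E: #2 → 1.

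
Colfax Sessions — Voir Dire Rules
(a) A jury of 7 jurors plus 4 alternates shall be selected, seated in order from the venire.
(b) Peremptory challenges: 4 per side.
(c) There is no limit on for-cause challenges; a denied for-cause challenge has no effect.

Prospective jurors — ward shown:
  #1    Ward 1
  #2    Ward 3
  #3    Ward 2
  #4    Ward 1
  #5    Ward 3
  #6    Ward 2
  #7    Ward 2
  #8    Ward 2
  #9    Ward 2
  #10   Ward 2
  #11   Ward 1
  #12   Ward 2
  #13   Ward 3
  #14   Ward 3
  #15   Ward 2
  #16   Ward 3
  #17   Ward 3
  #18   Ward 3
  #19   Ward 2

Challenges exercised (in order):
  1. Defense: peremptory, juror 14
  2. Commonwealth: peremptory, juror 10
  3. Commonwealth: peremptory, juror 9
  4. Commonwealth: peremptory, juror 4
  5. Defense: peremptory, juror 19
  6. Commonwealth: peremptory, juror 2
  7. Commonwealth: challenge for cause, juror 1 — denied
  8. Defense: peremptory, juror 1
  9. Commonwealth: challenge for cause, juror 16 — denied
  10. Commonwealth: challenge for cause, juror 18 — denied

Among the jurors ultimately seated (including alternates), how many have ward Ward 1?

Removed: #1, #2, #4, #9, #10, #14, #19.
Seated (11 incl. alternates): #3, #5, #6, #7, #8, #11, #12, #13, #15, #16, #17.
Of those, in Ward 1: #11 → 1.

1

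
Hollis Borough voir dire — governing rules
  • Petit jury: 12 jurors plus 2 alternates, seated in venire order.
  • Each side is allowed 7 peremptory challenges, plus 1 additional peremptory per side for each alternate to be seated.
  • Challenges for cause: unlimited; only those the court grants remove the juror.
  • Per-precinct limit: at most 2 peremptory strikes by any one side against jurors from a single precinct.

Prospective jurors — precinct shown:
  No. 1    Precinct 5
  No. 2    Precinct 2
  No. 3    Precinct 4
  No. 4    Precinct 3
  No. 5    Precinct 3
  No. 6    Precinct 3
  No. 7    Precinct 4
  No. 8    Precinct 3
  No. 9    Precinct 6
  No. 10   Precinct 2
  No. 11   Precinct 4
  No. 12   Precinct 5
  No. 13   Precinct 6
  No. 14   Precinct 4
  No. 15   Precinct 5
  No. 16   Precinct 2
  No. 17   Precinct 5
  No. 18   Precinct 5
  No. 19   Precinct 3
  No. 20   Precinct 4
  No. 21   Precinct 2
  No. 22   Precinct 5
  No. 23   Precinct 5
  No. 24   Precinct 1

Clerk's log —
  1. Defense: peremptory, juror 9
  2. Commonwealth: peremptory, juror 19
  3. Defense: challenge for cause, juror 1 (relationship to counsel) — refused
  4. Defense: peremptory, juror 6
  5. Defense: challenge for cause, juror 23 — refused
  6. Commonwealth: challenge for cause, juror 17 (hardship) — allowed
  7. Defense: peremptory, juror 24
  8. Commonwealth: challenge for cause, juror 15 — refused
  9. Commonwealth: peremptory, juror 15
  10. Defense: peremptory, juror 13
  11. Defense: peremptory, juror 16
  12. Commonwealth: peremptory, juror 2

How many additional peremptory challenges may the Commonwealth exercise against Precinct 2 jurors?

1

Commonwealth peremptories so far: #19, #15, #2 — 3 of 9 used, 6 left overall.
Against Precinct 2: #2 — 1 used; per-precinct cap 2 leaves 1.
Binding limit: min(6, 1) = 1.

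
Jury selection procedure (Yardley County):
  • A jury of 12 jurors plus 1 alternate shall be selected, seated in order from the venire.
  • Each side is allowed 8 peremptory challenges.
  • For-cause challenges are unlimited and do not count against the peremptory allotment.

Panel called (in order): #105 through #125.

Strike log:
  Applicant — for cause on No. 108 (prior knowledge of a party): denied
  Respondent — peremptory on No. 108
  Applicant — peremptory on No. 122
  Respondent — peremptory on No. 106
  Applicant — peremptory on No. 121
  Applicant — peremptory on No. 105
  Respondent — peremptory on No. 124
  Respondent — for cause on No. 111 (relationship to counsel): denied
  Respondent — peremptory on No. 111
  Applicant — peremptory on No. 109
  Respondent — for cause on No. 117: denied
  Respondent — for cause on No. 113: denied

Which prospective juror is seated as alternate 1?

Removed: #105, #106, #108, #109, #111, #121, #122, #124. (#113, #117 stay — for-cause denied.)
Seating in order: seats 1–12 → #107, #110, #112, #113, #114, #115, #116, #117, #118, #119, #120, #123; alternates → #125.
So alternate 1 is #125.

125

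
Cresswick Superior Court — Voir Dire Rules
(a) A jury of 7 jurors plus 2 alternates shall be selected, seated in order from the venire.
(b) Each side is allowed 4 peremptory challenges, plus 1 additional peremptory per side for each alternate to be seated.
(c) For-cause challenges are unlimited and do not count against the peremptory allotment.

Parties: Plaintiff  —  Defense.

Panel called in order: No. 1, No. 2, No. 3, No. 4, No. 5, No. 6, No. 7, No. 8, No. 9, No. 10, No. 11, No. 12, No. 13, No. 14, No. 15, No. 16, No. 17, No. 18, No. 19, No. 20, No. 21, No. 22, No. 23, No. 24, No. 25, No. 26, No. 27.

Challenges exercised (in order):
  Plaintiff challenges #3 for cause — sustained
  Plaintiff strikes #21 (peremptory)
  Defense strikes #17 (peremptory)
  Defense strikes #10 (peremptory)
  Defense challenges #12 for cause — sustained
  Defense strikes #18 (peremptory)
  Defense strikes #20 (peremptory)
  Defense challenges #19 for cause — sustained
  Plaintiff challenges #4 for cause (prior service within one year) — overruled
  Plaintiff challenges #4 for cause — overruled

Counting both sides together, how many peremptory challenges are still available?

Plaintiff allotment: 4 base + 1 × 2 alternates = 6. Defense allotment: 4 base + 1 × 2 alternates = 6.
Plaintiff peremptories used: #21 — 1 (for-cause on #3, #4, #4 don't count).
Defense peremptories used: #17, #10, #18, #20 — 4 (for-cause on #12, #19 don't count).
Remaining: (6 − 1) + (6 − 4) = 7.

7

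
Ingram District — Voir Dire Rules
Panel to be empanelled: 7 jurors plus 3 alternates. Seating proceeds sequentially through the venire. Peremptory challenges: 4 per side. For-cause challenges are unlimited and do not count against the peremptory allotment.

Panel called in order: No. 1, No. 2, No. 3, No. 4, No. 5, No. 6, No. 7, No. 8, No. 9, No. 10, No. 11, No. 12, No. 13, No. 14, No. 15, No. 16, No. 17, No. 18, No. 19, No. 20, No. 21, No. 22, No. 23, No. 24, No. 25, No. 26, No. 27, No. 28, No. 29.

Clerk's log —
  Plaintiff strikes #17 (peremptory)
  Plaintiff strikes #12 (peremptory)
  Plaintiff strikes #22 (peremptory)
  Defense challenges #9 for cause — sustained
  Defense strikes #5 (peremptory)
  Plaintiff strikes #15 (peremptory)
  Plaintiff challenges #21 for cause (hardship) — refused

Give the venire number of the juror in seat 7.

8

Removed: #5, #9, #12, #15, #17, #22. (#21 stays — for-cause denied.)
Filling seats in venire order through position 7: #1, #2, #3, #4, #6, #7, #8.
So seat 7 is #8.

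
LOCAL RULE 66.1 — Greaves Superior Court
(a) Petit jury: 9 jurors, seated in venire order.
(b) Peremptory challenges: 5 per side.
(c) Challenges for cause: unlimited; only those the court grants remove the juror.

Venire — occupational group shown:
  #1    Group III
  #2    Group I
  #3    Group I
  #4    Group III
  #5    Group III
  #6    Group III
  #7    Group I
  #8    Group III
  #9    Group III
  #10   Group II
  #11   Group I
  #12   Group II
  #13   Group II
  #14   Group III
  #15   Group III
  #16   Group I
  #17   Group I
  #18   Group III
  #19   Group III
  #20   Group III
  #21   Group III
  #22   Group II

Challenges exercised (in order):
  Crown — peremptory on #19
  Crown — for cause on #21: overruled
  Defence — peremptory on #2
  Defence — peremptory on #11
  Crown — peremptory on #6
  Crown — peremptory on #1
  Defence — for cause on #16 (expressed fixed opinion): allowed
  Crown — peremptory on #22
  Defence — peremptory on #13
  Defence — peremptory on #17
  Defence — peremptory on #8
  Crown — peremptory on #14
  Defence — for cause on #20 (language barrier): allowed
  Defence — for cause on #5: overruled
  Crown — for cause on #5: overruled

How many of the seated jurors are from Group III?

Removed: #1, #2, #6, #8, #11, #13, #14, #16, #17, #19, #20, #22.
Seated jurors 1–9: #3, #4, #5, #7, #9, #10, #12, #15, #18.
Of those, in Group III: #4, #5, #9, #15, #18 → 5.

5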